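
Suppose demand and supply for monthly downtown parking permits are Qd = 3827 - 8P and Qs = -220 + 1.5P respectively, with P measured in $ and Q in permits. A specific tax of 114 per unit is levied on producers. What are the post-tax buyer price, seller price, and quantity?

P_b = 444, P_s = 330, Q = 275

The tax drives a wedge P_b - P_s = 114. Substituting P_s = P_b - 114 into supply: Qs = -391 + 1.5P_b.
Equate demand and the shifted supply: 3827 - 8P_b = -391 + 1.5P_b, giving 9.5P_b = 4218, so P_b = 444.
So P_s = 330 and the quantity traded is Q = 3827 - 8(444) = 275.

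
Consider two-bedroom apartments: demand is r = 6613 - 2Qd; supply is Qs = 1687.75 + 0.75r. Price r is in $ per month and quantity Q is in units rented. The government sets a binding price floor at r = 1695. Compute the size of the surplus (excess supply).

Surplus = 500

Solving each curve for Q: Qd = 3306.5 - 0.5r.
With r fixed at 1695, quantity demanded is 2459 and quantity supplied is 2959.
Surplus = Qs - Qd = 2959 - 2459 = 500.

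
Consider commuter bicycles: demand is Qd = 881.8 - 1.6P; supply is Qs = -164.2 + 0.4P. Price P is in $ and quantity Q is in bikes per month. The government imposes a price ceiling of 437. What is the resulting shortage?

Shortage = 172

Evaluating both curves at the ceiling price 437 gives Qd = 182.6, Qs = 10.6.
Shortage = Qd - Qs = 182.6 - 10.6 = 172.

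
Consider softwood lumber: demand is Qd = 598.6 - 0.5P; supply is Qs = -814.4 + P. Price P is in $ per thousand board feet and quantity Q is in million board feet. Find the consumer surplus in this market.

Consumer surplus = 16281.76

At equilibrium Qd = Qs, so 598.6 - 0.5P = -814.4 + P; collecting terms, 1413 = 1.5P and P* = 942.
Substitute back: Q* = 598.6 - 0.5(942) = 127.6.
Demand choke price (Qd = 0): P = 598.6/0.5 = 1197.2. Consumer surplus = ½ × (1197.2 - 942) × 127.6 = 16281.76.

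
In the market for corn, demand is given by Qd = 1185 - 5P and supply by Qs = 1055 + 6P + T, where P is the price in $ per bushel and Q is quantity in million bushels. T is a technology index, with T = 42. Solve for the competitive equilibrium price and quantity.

With T = 42, supply is Qs = 1097 + 6P.
At equilibrium Qd = Qs, so 1185 - 5P = 1097 + 6P; collecting terms, 88 = 11P and P* = 8.
Substitute back: Q* = 1185 - 5(8) = 1145.

P* = 8, Q* = 1145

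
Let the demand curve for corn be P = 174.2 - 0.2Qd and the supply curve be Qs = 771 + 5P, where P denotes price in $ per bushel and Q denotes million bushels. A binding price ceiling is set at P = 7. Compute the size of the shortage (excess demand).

Shortage = 30

In direct form, Qd = 871 - 5P.
With P fixed at 7, quantity demanded is 836 and quantity supplied is 806.
Shortage = Qd - Qs = 836 - 806 = 30.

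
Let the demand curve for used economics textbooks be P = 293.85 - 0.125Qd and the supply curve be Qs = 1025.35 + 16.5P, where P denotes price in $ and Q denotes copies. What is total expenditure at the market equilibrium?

Total expenditure = 103763.8

Rewriting in direct form: Qd = 2350.8 - 8P.
Equating demand and supply, 2350.8 - 8P = 1025.35 + 16.5P gives 24.5P = 1325.45, so P* = 54.1.
From the demand curve, Q* = 2350.8 - 8(54.1) = 1918.
Total expenditure = P* × Q* = 54.1 × 1918 = 103763.8.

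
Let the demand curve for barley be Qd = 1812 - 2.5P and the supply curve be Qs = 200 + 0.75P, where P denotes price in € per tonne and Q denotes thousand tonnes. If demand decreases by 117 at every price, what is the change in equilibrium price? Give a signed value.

ΔP = -36

At equilibrium Qd = Qs, so 1812 - 2.5P = 200 + 0.75P; collecting terms, 1612 = 3.25P and P* = 496.
From the demand curve, Q* = 1812 - 2.5(496) = 572.
After the shift, demand is Qd = 1695 - 2.5P.
The new intersection has 1495 = 3.25P, i.e. P = 460, Q = 545.
ΔP = 460 - 496 = -36.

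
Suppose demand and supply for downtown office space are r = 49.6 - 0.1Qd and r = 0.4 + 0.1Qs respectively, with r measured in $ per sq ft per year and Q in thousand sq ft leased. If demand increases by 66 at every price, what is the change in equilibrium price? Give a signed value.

Δr = 3.3

Rewriting in direct form: Qd = 496 - 10r and Qs = -4 + 10r.
The market clears where 496 - 10r = -4 + 10r. Rearranging, 20r = 500, hence r* = 25.
Plugging r* into demand: Q* = 496 - 10(25) = 246.
After the shift, demand is Qd = 562 - 10r.
The new intersection has 566 = 20r, i.e. r = 28.3, Q = 279.
Δr = 28.3 - 25 = 3.3.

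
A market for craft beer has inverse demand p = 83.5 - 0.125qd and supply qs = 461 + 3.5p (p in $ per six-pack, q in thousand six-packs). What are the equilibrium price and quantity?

Solving each curve for q: qd = 668 - 8p.
Equating demand and supply, 668 - 8p = 461 + 3.5p gives 11.5p = 207, so p* = 18.
From the demand curve, q* = 668 - 8(18) = 524.

p* = 18, q* = 524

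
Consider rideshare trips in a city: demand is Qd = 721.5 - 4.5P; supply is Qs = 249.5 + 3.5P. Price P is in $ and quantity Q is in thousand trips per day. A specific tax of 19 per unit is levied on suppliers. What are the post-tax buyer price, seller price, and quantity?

Suppliers keep P_s = P_b - 19 per unit, so supply in terms of the buyer price is Qs = 183 + 3.5P_b.
Set Qd = Qs: 721.5 - 4.5P_b = 183 + 3.5P_b, so 538.5 = 8P_b and P_b = 67.3125.
Then P_s = 67.3125 - 19 = 48.3125 and Q = 721.5 - 4.5(67.3125) = 418.59375.

P_b = 67.3125, P_s = 48.3125, Q = 418.59375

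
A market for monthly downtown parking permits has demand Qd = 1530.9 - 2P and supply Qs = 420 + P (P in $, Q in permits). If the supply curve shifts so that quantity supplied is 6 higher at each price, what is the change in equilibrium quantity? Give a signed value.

Set Qd = Qs: 1530.9 - 2P = 420 + P, so 1110.9 = 3P and P* = 370.3.
Substitute back: Q* = 1530.9 - 2(370.3) = 790.3.
After the shift, supply is Qs = 426 + P.
The new intersection has 1104.9 = 3P, i.e. P = 368.3, Q = 794.3.
ΔQ = 794.3 - 790.3 = 4.

ΔQ = 4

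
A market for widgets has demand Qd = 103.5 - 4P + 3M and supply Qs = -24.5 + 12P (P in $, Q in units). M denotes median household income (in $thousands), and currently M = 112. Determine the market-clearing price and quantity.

With M = 112, demand is Qd = 439.5 - 4P.
Equating demand and supply, 439.5 - 4P = -24.5 + 12P gives 16P = 464, so P* = 29.
Substitute back: Q* = 439.5 - 4(29) = 323.5.

P* = 29, Q* = 323.5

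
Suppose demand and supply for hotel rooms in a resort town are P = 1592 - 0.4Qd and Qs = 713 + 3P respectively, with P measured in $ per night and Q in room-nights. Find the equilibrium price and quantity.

Inverting to quantity form: Qd = 3980 - 2.5P.
Equating demand and supply, 3980 - 2.5P = 713 + 3P gives 5.5P = 3267, so P* = 594.
Then Q* = 3980 - 2.5(594) = 2495.

P* = 594, Q* = 2495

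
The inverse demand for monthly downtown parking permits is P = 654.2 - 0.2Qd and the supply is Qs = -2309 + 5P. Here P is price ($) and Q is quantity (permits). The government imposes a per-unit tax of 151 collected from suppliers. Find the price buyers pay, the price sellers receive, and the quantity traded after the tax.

In direct form, Qd = 3271 - 5P.
Suppliers keep P_s = P_b - 151 per unit, so supply in terms of the buyer price is Qs = -3064 + 5P_b.
Market clearing requires 3271 - 5P_b = -3064 + 5P_b; hence 6335 = 10P_b and P_b = 633.5.
Then P_s = 633.5 - 151 = 482.5 and Q = 3271 - 5(633.5) = 103.5.

P_b = 633.5, P_s = 482.5, Q = 103.5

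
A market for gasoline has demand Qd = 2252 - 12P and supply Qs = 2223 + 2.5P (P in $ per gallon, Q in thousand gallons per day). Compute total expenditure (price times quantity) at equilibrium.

Total expenditure = 4456

Set Qd = Qs: 2252 - 12P = 2223 + 2.5P, so 29 = 14.5P and P* = 2.
Plugging P* into demand: Q* = 2252 - 12(2) = 2228.
Total expenditure = P* × Q* = 2 × 2228 = 4456.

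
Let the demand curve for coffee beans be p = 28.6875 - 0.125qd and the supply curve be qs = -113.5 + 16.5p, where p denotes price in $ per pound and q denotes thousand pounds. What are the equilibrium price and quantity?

p* = 14, q* = 117.5

In direct form, qd = 229.5 - 8p.
Equating demand and supply, 229.5 - 8p = -113.5 + 16.5p gives 24.5p = 343, so p* = 14.
Plugging p* into demand: q* = 229.5 - 8(14) = 117.5.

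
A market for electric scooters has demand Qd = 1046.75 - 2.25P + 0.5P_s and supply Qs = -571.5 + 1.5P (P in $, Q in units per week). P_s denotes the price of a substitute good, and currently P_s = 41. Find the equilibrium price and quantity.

P* = 437, Q* = 84

With P_s = 41, demand is Qd = 1067.25 - 2.25P.
Set Qd = Qs: 1067.25 - 2.25P = -571.5 + 1.5P, so 1638.75 = 3.75P and P* = 437.
Plugging P* into demand: Q* = 1067.25 - 2.25(437) = 84.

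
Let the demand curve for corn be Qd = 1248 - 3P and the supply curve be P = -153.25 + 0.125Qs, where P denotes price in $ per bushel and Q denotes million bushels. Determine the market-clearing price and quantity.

Rewriting in direct form: Qs = 1226 + 8P.
The market clears where 1248 - 3P = 1226 + 8P. Rearranging, 11P = 22, hence P* = 2.
Then Q* = 1248 - 3(2) = 1242.

P* = 2, Q* = 1242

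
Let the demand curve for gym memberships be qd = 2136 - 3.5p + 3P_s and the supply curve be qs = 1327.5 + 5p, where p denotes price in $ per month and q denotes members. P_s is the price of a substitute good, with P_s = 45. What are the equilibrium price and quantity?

With P_s = 45, demand is qd = 2271 - 3.5p.
Equating demand and supply, 2271 - 3.5p = 1327.5 + 5p gives 8.5p = 943.5, so p* = 111.
Plugging p* into demand: q* = 2271 - 3.5(111) = 1882.5.

p* = 111, q* = 1882.5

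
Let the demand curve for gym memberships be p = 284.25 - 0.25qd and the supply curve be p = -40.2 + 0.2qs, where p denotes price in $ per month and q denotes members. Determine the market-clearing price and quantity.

In direct form, qd = 1137 - 4p and qs = 201 + 5p.
At equilibrium qd = qs, so 1137 - 4p = 201 + 5p; collecting terms, 936 = 9p and p* = 104.
Substitute back: q* = 1137 - 4(104) = 721.

p* = 104, q* = 721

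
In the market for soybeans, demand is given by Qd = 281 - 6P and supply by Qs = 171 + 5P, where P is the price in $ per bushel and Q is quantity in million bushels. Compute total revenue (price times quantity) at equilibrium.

The market clears where 281 - 6P = 171 + 5P. Rearranging, 11P = 110, hence P* = 10.
Plugging P* into demand: Q* = 281 - 6(10) = 221.
Total revenue = P* × Q* = 10 × 221 = 2210.

Total revenue = 2210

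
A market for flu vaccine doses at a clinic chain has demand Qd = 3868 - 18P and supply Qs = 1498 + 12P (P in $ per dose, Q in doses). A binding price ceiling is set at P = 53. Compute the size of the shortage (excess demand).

At P = 53: Qd = 2914 and Qs = 2134.
Shortage = Qd - Qs = 2914 - 2134 = 780.

Shortage = 780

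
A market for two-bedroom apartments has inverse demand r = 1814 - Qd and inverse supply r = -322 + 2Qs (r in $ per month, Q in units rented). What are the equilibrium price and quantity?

r* = 1102, Q* = 712

Inverting to quantity form: Qd = 1814 - r and Qs = 161 + 0.5r.
Equating demand and supply, 1814 - r = 161 + 0.5r gives 1.5r = 1653, so r* = 1102.
Plugging r* into demand: Q* = 1814 - 1102 = 712.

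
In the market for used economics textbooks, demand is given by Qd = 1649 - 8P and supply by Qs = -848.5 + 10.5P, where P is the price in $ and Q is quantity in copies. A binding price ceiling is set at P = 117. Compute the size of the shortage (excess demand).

With P fixed at 117, quantity demanded is 713 and quantity supplied is 380.
Shortage = Qd - Qs = 713 - 380 = 333.

Shortage = 333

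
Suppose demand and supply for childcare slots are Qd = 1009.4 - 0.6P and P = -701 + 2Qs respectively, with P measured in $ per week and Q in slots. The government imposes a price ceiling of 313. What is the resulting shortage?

Rewriting in direct form: Qs = 350.5 + 0.5P.
At P = 313: Qd = 821.6 and Qs = 507.
Shortage = Qd - Qs = 821.6 - 507 = 314.6.

Shortage = 314.6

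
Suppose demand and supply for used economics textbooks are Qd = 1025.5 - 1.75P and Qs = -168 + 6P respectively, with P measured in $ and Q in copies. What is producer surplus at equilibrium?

The market clears where 1025.5 - 1.75P = -168 + 6P. Rearranging, 7.75P = 1193.5, hence P* = 154.
Substitute back: Q* = 1025.5 - 1.75(154) = 756.
Supply choke price (Qs = 0): P = 28. Producer surplus = ½ × (154 - 28) × 756 = 47628.

Producer surplus = 47628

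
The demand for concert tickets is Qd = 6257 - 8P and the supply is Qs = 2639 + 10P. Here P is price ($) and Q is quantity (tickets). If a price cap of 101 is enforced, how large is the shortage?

Shortage = 1800

Evaluating both curves at the ceiling price 101 gives Qd = 5449, Qs = 3649.
Shortage = Qd - Qs = 5449 - 3649 = 1800.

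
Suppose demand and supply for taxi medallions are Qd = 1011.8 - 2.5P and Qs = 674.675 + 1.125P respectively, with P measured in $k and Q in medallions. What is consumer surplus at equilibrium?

At equilibrium Qd = Qs, so 1011.8 - 2.5P = 674.675 + 1.125P; collecting terms, 337.125 = 3.625P and P* = 93.
From the demand curve, Q* = 1011.8 - 2.5(93) = 779.3.
Demand choke price (Qd = 0): P = 1011.8/2.5 = 404.72. Consumer surplus = ½ × (404.72 - 93) × 779.3 = 121461.698.

Consumer surplus = 121461.698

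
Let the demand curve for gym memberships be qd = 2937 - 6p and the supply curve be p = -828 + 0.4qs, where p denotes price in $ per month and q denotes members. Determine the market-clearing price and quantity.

p* = 102, q* = 2325

Solving each curve for q: qs = 2070 + 2.5p.
Set qd = qs: 2937 - 6p = 2070 + 2.5p, so 867 = 8.5p and p* = 102.
Plugging p* into demand: q* = 2937 - 6(102) = 2325.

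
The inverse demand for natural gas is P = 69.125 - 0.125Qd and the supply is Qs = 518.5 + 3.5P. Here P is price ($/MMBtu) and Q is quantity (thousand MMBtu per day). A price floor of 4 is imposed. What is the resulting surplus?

Surplus = 11.5

Inverting to quantity form: Qd = 553 - 8P.
With P fixed at 4, quantity demanded is 521 and quantity supplied is 532.5.
Surplus = Qs - Qd = 532.5 - 521 = 11.5.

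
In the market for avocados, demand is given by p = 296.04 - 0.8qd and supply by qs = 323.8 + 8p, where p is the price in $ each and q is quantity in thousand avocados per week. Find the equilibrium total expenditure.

Total expenditure = 1819

Solving each curve for q: qd = 370.05 - 1.25p.
Set qd = qs: 370.05 - 1.25p = 323.8 + 8p, so 46.25 = 9.25p and p* = 5.
Plugging p* into demand: q* = 370.05 - 1.25(5) = 363.8.
Total expenditure = p* × q* = 5 × 363.8 = 1819.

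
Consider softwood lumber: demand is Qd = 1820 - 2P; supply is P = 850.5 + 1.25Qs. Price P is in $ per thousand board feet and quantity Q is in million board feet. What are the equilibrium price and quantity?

P* = 893, Q* = 34

In direct form, Qs = -680.4 + 0.8P.
Equating demand and supply, 1820 - 2P = -680.4 + 0.8P gives 2.8P = 2500.4, so P* = 893.
Plugging P* into demand: Q* = 1820 - 2(893) = 34.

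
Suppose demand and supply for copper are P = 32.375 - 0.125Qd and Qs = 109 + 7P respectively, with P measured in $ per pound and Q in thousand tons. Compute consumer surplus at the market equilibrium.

Inverting to quantity form: Qd = 259 - 8P.
The market clears where 259 - 8P = 109 + 7P. Rearranging, 15P = 150, hence P* = 10.
Then Q* = 259 - 8(10) = 179.
Demand choke price (Qd = 0): P = 259/8 = 32.375. Consumer surplus = ½ × (32.375 - 10) × 179 = 2002.5625.

Consumer surplus = 2002.5625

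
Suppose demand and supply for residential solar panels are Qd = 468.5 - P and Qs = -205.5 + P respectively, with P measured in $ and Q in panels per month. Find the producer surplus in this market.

Equating demand and supply, 468.5 - P = -205.5 + P gives 2P = 674, so P* = 337.
Then Q* = 468.5 - 337 = 131.5.
Supply choke price (Qs = 0): P = 205.5. Producer surplus = ½ × (337 - 205.5) × 131.5 = 8646.125.

Producer surplus = 8646.125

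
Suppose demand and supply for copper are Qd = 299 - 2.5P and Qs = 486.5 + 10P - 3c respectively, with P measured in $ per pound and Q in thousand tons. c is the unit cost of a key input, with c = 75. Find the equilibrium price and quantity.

P* = 3, Q* = 291.5

With c = 75, supply is Qs = 261.5 + 10P.
The market clears where 299 - 2.5P = 261.5 + 10P. Rearranging, 12.5P = 37.5, hence P* = 3.
Plugging P* into demand: Q* = 299 - 2.5(3) = 291.5.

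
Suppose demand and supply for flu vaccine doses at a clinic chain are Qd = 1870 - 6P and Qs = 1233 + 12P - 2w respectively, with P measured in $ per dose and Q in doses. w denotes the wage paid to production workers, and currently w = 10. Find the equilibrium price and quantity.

With w = 10, supply is Qs = 1213 + 12P.
Equating demand and supply, 1870 - 6P = 1213 + 12P gives 18P = 657, so P* = 36.5.
Substitute back: Q* = 1870 - 6(36.5) = 1651.

P* = 36.5, Q* = 1651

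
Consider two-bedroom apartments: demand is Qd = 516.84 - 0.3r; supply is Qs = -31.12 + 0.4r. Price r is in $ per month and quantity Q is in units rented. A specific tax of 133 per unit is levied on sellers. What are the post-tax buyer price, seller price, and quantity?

With a tax of 133 on sellers, they supply based on the net price r_s = r_b - 133, so Qs = -84.32 + 0.4r_b.
Set Qd = Qs: 516.84 - 0.3r_b = -84.32 + 0.4r_b, so 601.16 = 0.7r_b and r_b = 858.8.
Then r_s = 858.8 - 133 = 725.8 and Q = 516.84 - 0.3(858.8) = 259.2.

r_b = 858.8, r_s = 725.8, Q = 259.2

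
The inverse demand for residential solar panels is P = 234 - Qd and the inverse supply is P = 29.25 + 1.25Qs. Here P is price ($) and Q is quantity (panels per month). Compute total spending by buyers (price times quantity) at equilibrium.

Rewriting in direct form: Qd = 234 - P and Qs = -23.4 + 0.8P.
The market clears where 234 - P = -23.4 + 0.8P. Rearranging, 1.8P = 257.4, hence P* = 143.
From the demand curve, Q* = 234 - 143 = 91.
Total spending by buyers = P* × Q* = 143 × 91 = 13013.

Total spending by buyers = 13013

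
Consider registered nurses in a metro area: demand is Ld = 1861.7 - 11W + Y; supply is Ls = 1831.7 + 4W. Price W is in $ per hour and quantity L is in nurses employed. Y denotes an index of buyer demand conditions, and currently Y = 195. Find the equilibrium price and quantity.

With Y = 195, demand is Ld = 2056.7 - 11W.
Set Ld = Ls: 2056.7 - 11W = 1831.7 + 4W, so 225 = 15W and W* = 15.
Substitute back: L* = 2056.7 - 11(15) = 1891.7.

W* = 15, L* = 1891.7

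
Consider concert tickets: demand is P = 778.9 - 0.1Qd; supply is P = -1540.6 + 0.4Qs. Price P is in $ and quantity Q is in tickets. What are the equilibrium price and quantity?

P* = 315, Q* = 4639

Rewriting in direct form: Qd = 7789 - 10P and Qs = 3851.5 + 2.5P.
Equating demand and supply, 7789 - 10P = 3851.5 + 2.5P gives 12.5P = 3937.5, so P* = 315.
Then Q* = 7789 - 10(315) = 4639.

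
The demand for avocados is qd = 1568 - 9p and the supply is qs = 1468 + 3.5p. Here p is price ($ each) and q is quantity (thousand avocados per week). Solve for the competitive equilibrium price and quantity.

p* = 8, q* = 1496

The market clears where 1568 - 9p = 1468 + 3.5p. Rearranging, 12.5p = 100, hence p* = 8.
Substitute back: q* = 1568 - 9(8) = 1496.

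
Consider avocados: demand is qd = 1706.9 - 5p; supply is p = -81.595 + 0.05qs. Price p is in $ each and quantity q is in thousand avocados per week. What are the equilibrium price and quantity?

Solving each curve for q: qs = 1631.9 + 20p.
The market clears where 1706.9 - 5p = 1631.9 + 20p. Rearranging, 25p = 75, hence p* = 3.
Plugging p* into demand: q* = 1706.9 - 5(3) = 1691.9.

p* = 3, q* = 1691.9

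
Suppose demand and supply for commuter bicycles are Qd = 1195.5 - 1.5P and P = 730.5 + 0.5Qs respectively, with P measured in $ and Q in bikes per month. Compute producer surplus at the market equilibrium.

Rewriting in direct form: Qs = -1461 + 2P.
At equilibrium Qd = Qs, so 1195.5 - 1.5P = -1461 + 2P; collecting terms, 2656.5 = 3.5P and P* = 759.
Then Q* = 1195.5 - 1.5(759) = 57.
Supply choke price (Qs = 0): P = 730.5. Producer surplus = ½ × (759 - 730.5) × 57 = 812.25.

Producer surplus = 812.25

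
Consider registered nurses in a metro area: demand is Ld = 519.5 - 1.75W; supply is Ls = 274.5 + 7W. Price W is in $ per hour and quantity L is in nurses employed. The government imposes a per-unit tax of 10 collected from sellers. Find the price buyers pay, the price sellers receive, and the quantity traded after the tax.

W_b = 36, W_s = 26, L = 456.5

The tax drives a wedge W_b - W_s = 10. Substituting W_s = W_b - 10 into supply: Ls = 204.5 + 7W_b.
Equate demand and the shifted supply: 519.5 - 1.75W_b = 204.5 + 7W_b, giving 8.75W_b = 315, so W_b = 36.
So W_s = 26 and the quantity traded is L = 519.5 - 1.75(36) = 456.5.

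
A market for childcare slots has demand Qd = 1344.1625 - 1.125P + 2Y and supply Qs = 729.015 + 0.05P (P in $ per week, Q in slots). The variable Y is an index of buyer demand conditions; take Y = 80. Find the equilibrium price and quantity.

With Y = 80, demand is Qd = 1504.1625 - 1.125P.
Set Qd = Qs: 1504.1625 - 1.125P = 729.015 + 0.05P, so 775.1475 = 1.175P and P* = 659.7.
Then Q* = 1504.1625 - 1.125(659.7) = 762.

P* = 659.7, Q* = 762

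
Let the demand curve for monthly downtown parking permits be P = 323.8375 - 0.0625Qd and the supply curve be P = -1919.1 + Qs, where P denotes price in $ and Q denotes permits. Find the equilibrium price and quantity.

P* = 191.9, Q* = 2111

Rewriting in direct form: Qd = 5181.4 - 16P and Qs = 1919.1 + P.
At equilibrium Qd = Qs, so 5181.4 - 16P = 1919.1 + P; collecting terms, 3262.3 = 17P and P* = 191.9.
Then Q* = 5181.4 - 16(191.9) = 2111.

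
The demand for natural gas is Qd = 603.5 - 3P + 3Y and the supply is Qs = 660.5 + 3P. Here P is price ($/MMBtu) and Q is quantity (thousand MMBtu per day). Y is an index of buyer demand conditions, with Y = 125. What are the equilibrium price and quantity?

With Y = 125, demand is Qd = 978.5 - 3P.
The market clears where 978.5 - 3P = 660.5 + 3P. Rearranging, 6P = 318, hence P* = 53.
Substitute back: Q* = 978.5 - 3(53) = 819.5.

P* = 53, Q* = 819.5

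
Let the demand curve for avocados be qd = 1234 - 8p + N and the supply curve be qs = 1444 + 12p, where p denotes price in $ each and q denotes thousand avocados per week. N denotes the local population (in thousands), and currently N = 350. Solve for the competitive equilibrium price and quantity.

With N = 350, demand is qd = 1584 - 8p.
At equilibrium qd = qs, so 1584 - 8p = 1444 + 12p; collecting terms, 140 = 20p and p* = 7.
From the demand curve, q* = 1584 - 8(7) = 1528.

p* = 7, q* = 1528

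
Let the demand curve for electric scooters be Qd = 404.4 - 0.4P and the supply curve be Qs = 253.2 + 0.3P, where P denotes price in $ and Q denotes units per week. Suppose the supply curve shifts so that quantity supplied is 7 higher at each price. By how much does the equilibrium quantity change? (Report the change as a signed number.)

The market clears where 404.4 - 0.4P = 253.2 + 0.3P. Rearranging, 0.7P = 151.2, hence P* = 216.
Then Q* = 404.4 - 0.4(216) = 318.
After the shift, supply is Qs = 260.2 + 0.3P.
The new intersection has 144.2 = 0.7P, i.e. P = 206, Q = 322.
ΔQ = 322 - 318 = 4.

ΔQ = 4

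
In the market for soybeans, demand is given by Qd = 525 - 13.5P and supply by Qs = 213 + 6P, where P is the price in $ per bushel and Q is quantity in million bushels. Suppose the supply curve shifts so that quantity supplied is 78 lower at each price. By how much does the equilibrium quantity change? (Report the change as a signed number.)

At equilibrium Qd = Qs, so 525 - 13.5P = 213 + 6P; collecting terms, 312 = 19.5P and P* = 16.
Then Q* = 525 - 13.5(16) = 309.
After the shift, supply is Qs = 135 + 6P.
The new intersection has 390 = 19.5P, i.e. P = 20, Q = 255.
ΔQ = 255 - 309 = -54.

ΔQ = -54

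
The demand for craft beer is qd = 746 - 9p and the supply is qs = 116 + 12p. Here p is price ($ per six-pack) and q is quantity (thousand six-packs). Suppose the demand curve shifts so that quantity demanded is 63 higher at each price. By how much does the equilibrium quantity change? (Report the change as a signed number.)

Δq = 36

At equilibrium qd = qs, so 746 - 9p = 116 + 12p; collecting terms, 630 = 21p and p* = 30.
Then q* = 746 - 9(30) = 476.
After the shift, demand is qd = 809 - 9p.
New equilibrium: 693 = 21p, so p = 33 and q = 512.
Δq = 512 - 476 = 36.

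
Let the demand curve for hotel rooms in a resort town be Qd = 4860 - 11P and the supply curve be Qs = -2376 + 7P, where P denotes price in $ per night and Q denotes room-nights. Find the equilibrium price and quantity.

P* = 402, Q* = 438

Set Qd = Qs: 4860 - 11P = -2376 + 7P, so 7236 = 18P and P* = 402.
Plugging P* into demand: Q* = 4860 - 11(402) = 438.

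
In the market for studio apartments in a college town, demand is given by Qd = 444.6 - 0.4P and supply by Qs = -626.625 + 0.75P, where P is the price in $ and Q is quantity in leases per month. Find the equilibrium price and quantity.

Equating demand and supply, 444.6 - 0.4P = -626.625 + 0.75P gives 1.15P = 1071.225, so P* = 931.5.
From the demand curve, Q* = 444.6 - 0.4(931.5) = 72.

P* = 931.5, Q* = 72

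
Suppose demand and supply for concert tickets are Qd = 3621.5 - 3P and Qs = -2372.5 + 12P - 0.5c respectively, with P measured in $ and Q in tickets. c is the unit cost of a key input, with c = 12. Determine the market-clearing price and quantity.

P* = 400, Q* = 2421.5

With c = 12, supply is Qs = -2378.5 + 12P.
Set Qd = Qs: 3621.5 - 3P = -2378.5 + 12P, so 6000 = 15P and P* = 400.
Then Q* = 3621.5 - 3(400) = 2421.5.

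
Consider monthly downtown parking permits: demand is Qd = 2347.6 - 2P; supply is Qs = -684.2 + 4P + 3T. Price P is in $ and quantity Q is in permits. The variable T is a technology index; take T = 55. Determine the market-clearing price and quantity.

With T = 55, supply is Qs = -519.2 + 4P.
Equating demand and supply, 2347.6 - 2P = -519.2 + 4P gives 6P = 2866.8, so P* = 477.8.
Substitute back: Q* = 2347.6 - 2(477.8) = 1392.

P* = 477.8, Q* = 1392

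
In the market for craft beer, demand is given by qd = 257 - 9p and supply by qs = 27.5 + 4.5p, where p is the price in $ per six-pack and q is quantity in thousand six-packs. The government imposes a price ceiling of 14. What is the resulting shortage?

At p = 14: qd = 131 and qs = 90.5.
Shortage = qd - qs = 131 - 90.5 = 40.5.

Shortage = 40.5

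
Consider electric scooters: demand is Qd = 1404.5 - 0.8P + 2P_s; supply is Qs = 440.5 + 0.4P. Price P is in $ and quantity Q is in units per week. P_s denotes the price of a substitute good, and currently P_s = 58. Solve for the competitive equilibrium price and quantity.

With P_s = 58, demand is Qd = 1520.5 - 0.8P.
Set Qd = Qs: 1520.5 - 0.8P = 440.5 + 0.4P, so 1080 = 1.2P and P* = 900.
Substitute back: Q* = 1520.5 - 0.8(900) = 800.5.

P* = 900, Q* = 800.5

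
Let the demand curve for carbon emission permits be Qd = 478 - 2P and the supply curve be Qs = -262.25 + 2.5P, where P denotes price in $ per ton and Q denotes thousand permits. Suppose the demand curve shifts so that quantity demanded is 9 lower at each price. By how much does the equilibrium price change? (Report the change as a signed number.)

ΔP = -2

At equilibrium Qd = Qs, so 478 - 2P = -262.25 + 2.5P; collecting terms, 740.25 = 4.5P and P* = 164.5.
Then Q* = 478 - 2(164.5) = 149.
After the shift, demand is Qd = 469 - 2P.
New equilibrium: 731.25 = 4.5P, so P = 162.5 and Q = 144.
ΔP = 162.5 - 164.5 = -2.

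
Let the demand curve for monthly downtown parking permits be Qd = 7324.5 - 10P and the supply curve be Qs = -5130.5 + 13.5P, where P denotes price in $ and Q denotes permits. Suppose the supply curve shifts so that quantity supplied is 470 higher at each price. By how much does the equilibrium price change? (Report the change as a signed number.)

Equating demand and supply, 7324.5 - 10P = -5130.5 + 13.5P gives 23.5P = 12455, so P* = 530.
Then Q* = 7324.5 - 10(530) = 2024.5.
After the shift, supply is Qs = -4660.5 + 13.5P.
New equilibrium: 11985 = 23.5P, so P = 510 and Q = 2224.5.
ΔP = 510 - 530 = -20.

ΔP = -20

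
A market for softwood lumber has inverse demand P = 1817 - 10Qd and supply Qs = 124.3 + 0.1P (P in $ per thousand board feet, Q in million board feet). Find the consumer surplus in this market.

Consumer surplus = 117045

Inverting to quantity form: Qd = 181.7 - 0.1P.
Equating demand and supply, 181.7 - 0.1P = 124.3 + 0.1P gives 0.2P = 57.4, so P* = 287.
Substitute back: Q* = 181.7 - 0.1(287) = 153.
Demand choke price (Qd = 0): P = 181.7/0.1 = 1817. Consumer surplus = ½ × (1817 - 287) × 153 = 117045.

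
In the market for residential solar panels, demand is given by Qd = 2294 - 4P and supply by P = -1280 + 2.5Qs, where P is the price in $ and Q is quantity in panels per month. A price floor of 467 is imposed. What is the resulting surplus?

Surplus = 272.8

Inverting to quantity form: Qs = 512 + 0.4P.
At P = 467: Qd = 426 and Qs = 698.8.
Surplus = Qs - Qd = 698.8 - 426 = 272.8.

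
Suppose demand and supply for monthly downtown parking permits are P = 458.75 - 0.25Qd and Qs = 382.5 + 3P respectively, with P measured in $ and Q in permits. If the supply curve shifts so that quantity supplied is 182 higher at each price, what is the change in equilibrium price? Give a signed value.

Inverting to quantity form: Qd = 1835 - 4P.
Set Qd = Qs: 1835 - 4P = 382.5 + 3P, so 1452.5 = 7P and P* = 207.5.
From the demand curve, Q* = 1835 - 4(207.5) = 1005.
After the shift, supply is Qs = 564.5 + 3P.
The new intersection has 1270.5 = 7P, i.e. P = 181.5, Q = 1109.
ΔP = 181.5 - 207.5 = -26.

ΔP = -26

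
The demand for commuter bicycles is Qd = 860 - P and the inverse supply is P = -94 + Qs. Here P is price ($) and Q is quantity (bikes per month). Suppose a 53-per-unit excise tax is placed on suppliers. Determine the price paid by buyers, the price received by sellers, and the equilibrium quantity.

P_b = 409.5, P_s = 356.5, Q = 450.5

Solving each curve for Q: Qs = 94 + P.
The tax drives a wedge P_b - P_s = 53. Substituting P_s = P_b - 53 into supply: Qs = 41 + P_b.
Market clearing requires 860 - P_b = 41 + P_b; hence 819 = 2P_b and P_b = 409.5.
Then P_s = 409.5 - 53 = 356.5 and Q = 860 - 409.5 = 450.5.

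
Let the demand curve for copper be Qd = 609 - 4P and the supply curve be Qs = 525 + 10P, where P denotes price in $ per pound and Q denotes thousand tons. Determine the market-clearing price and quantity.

P* = 6, Q* = 585

Equating demand and supply, 609 - 4P = 525 + 10P gives 14P = 84, so P* = 6.
Then Q* = 609 - 4(6) = 585.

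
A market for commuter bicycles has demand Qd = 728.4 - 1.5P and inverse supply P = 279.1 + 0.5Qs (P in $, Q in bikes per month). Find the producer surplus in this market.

Inverting to quantity form: Qs = -558.2 + 2P.
The market clears where 728.4 - 1.5P = -558.2 + 2P. Rearranging, 3.5P = 1286.6, hence P* = 367.6.
Plugging P* into demand: Q* = 728.4 - 1.5(367.6) = 177.
Supply choke price (Qs = 0): P = 279.1. Producer surplus = ½ × (367.6 - 279.1) × 177 = 7832.25.

Producer surplus = 7832.25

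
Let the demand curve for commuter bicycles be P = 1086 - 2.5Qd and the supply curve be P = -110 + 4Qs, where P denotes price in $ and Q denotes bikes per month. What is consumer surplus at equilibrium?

Consumer surplus = 42320

Solving each curve for Q: Qd = 434.4 - 0.4P and Qs = 27.5 + 0.25P.
The market clears where 434.4 - 0.4P = 27.5 + 0.25P. Rearranging, 0.65P = 406.9, hence P* = 626.
Plugging P* into demand: Q* = 434.4 - 0.4(626) = 184.
Demand choke price (Qd = 0): P = 434.4/0.4 = 1086. Consumer surplus = ½ × (1086 - 626) × 184 = 42320.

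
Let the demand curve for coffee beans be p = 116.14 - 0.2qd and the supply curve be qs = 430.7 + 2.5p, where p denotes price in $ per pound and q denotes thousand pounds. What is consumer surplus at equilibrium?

Consumer surplus = 23107.249

Inverting to quantity form: qd = 580.7 - 5p.
At equilibrium qd = qs, so 580.7 - 5p = 430.7 + 2.5p; collecting terms, 150 = 7.5p and p* = 20.
From the demand curve, q* = 580.7 - 5(20) = 480.7.
Demand choke price (qd = 0): p = 580.7/5 = 116.14. Consumer surplus = ½ × (116.14 - 20) × 480.7 = 23107.249.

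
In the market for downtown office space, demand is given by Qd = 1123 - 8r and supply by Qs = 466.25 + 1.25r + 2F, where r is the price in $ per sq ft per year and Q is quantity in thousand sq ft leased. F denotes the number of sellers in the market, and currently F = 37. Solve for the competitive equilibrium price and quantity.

r* = 63, Q* = 619

With F = 37, supply is Qs = 540.25 + 1.25r.
The market clears where 1123 - 8r = 540.25 + 1.25r. Rearranging, 9.25r = 582.75, hence r* = 63.
Plugging r* into demand: Q* = 1123 - 8(63) = 619.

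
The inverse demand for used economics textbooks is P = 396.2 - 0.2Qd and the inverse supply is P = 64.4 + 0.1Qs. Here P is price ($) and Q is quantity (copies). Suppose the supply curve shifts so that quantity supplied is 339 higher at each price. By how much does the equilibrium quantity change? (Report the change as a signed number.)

Inverting to quantity form: Qd = 1981 - 5P and Qs = -644 + 10P.
At equilibrium Qd = Qs, so 1981 - 5P = -644 + 10P; collecting terms, 2625 = 15P and P* = 175.
Then Q* = 1981 - 5(175) = 1106.
After the shift, supply is Qs = -305 + 10P.
Re-solving, 15P = 2286 gives P = 152.4 and Q = 1219.
ΔQ = 1219 - 1106 = 113.

ΔQ = 113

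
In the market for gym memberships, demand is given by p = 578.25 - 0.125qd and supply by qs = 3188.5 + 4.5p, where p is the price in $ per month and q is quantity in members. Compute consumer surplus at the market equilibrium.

Inverting to quantity form: qd = 4626 - 8p.
The market clears where 4626 - 8p = 3188.5 + 4.5p. Rearranging, 12.5p = 1437.5, hence p* = 115.
Plugging p* into demand: q* = 4626 - 8(115) = 3706.
Demand choke price (qd = 0): p = 4626/8 = 578.25. Consumer surplus = ½ × (578.25 - 115) × 3706 = 858402.25.

Consumer surplus = 858402.25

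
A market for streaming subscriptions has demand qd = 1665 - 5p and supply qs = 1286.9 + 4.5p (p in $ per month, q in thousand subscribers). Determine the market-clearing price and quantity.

Equating demand and supply, 1665 - 5p = 1286.9 + 4.5p gives 9.5p = 378.1, so p* = 39.8.
From the demand curve, q* = 1665 - 5(39.8) = 1466.

p* = 39.8, q* = 1466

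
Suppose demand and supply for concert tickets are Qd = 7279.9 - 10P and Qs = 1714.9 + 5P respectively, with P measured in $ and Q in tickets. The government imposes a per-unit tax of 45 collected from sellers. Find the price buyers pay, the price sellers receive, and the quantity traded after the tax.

With a tax of 45 on sellers, they supply based on the net price P_s = P_b - 45, so Qs = 1489.9 + 5P_b.
Market clearing requires 7279.9 - 10P_b = 1489.9 + 5P_b; hence 5790 = 15P_b and P_b = 386.
Then P_s = 386 - 45 = 341 and Q = 7279.9 - 10(386) = 3419.9.

P_b = 386, P_s = 341, Q = 3419.9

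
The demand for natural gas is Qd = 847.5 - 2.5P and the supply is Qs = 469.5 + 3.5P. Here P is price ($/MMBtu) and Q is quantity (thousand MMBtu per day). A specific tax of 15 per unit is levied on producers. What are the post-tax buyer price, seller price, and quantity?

P_b = 71.75, P_s = 56.75, Q = 668.125

With a tax of 15 on producers, they supply based on the net price P_s = P_b - 15, so Qs = 417 + 3.5P_b.
Set Qd = Qs: 847.5 - 2.5P_b = 417 + 3.5P_b, so 430.5 = 6P_b and P_b = 71.75.
So P_s = 56.75 and the quantity traded is Q = 847.5 - 2.5(71.75) = 668.125.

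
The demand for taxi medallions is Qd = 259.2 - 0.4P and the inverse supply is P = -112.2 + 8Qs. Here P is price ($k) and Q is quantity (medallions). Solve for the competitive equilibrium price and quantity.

Solving each curve for Q: Qs = 14.025 + 0.125P.
At equilibrium Qd = Qs, so 259.2 - 0.4P = 14.025 + 0.125P; collecting terms, 245.175 = 0.525P and P* = 467.
From the demand curve, Q* = 259.2 - 0.4(467) = 72.4.

P* = 467, Q* = 72.4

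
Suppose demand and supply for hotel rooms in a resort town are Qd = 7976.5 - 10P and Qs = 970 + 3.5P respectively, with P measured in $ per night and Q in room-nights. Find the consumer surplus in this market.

At equilibrium Qd = Qs, so 7976.5 - 10P = 970 + 3.5P; collecting terms, 7006.5 = 13.5P and P* = 519.
Plugging P* into demand: Q* = 7976.5 - 10(519) = 2786.5.
Demand choke price (Qd = 0): P = 7976.5/10 = 797.65. Consumer surplus = ½ × (797.65 - 519) × 2786.5 = 388229.1125.

Consumer surplus = 388229.1125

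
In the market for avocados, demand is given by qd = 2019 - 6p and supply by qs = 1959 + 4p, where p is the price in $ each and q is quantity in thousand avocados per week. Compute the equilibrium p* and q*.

p* = 6, q* = 1983

The market clears where 2019 - 6p = 1959 + 4p. Rearranging, 10p = 60, hence p* = 6.
Then q* = 2019 - 6(6) = 1983.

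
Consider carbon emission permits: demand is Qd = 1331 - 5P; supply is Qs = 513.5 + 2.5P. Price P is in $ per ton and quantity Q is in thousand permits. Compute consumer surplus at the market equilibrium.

Equating demand and supply, 1331 - 5P = 513.5 + 2.5P gives 7.5P = 817.5, so P* = 109.
Substitute back: Q* = 1331 - 5(109) = 786.
Demand choke price (Qd = 0): P = 1331/5 = 266.2. Consumer surplus = ½ × (266.2 - 109) × 786 = 61779.6.

Consumer surplus = 61779.6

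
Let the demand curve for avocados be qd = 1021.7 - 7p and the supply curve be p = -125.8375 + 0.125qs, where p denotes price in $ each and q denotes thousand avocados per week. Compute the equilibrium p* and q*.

Inverting to quantity form: qs = 1006.7 + 8p.
At equilibrium qd = qs, so 1021.7 - 7p = 1006.7 + 8p; collecting terms, 15 = 15p and p* = 1.
Substitute back: q* = 1021.7 - 7(1) = 1014.7.

p* = 1, q* = 1014.7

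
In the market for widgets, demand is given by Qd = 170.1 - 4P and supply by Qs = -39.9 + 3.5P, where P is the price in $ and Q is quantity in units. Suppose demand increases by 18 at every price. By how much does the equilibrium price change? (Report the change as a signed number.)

At equilibrium Qd = Qs, so 170.1 - 4P = -39.9 + 3.5P; collecting terms, 210 = 7.5P and P* = 28.
Substitute back: Q* = 170.1 - 4(28) = 58.1.
After the shift, demand is Qd = 188.1 - 4P.
New equilibrium: 228 = 7.5P, so P = 30.4 and Q = 66.5.
ΔP = 30.4 - 28 = 2.4.

ΔP = 2.4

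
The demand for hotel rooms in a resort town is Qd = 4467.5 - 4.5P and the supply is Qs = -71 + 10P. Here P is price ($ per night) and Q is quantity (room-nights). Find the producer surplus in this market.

Producer surplus = 467874.05

At equilibrium Qd = Qs, so 4467.5 - 4.5P = -71 + 10P; collecting terms, 4538.5 = 14.5P and P* = 313.
Then Q* = 4467.5 - 4.5(313) = 3059.
Supply choke price (Qs = 0): P = 7.1. Producer surplus = ½ × (313 - 7.1) × 3059 = 467874.05.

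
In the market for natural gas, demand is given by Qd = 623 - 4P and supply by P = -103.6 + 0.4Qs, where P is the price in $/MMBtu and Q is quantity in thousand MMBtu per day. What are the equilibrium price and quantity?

Inverting to quantity form: Qs = 259 + 2.5P.
Set Qd = Qs: 623 - 4P = 259 + 2.5P, so 364 = 6.5P and P* = 56.
From the demand curve, Q* = 623 - 4(56) = 399.

P* = 56, Q* = 399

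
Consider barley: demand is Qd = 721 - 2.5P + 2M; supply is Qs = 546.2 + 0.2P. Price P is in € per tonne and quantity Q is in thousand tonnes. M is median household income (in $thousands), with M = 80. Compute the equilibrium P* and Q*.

With M = 80, demand is Qd = 881 - 2.5P.
Equating demand and supply, 881 - 2.5P = 546.2 + 0.2P gives 2.7P = 334.8, so P* = 124.
Then Q* = 881 - 2.5(124) = 571.

P* = 124, Q* = 571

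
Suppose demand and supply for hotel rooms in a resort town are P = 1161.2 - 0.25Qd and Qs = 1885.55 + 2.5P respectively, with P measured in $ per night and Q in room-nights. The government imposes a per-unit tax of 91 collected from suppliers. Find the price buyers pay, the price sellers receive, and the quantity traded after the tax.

P_b = 459.5, P_s = 368.5, Q = 2806.8

Solving each curve for Q: Qd = 4644.8 - 4P.
Suppliers keep P_s = P_b - 91 per unit, so supply in terms of the buyer price is Qs = 1658.05 + 2.5P_b.
Equate demand and the shifted supply: 4644.8 - 4P_b = 1658.05 + 2.5P_b, giving 6.5P_b = 2986.75, so P_b = 459.5.
So P_s = 368.5 and the quantity traded is Q = 4644.8 - 4(459.5) = 2806.8.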